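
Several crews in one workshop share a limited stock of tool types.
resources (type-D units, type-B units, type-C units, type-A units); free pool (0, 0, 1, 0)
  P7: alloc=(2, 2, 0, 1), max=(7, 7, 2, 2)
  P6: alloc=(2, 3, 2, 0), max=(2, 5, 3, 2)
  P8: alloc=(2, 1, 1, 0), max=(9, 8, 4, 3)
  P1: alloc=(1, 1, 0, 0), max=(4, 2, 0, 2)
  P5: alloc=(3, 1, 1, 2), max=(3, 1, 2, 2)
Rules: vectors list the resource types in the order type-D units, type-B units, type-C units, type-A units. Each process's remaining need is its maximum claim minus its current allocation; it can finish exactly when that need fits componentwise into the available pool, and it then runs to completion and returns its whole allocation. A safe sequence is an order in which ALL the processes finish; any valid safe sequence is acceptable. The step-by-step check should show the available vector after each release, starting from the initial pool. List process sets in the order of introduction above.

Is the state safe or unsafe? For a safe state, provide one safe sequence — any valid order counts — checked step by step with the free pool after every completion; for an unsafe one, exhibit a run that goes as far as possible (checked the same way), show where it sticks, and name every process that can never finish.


The state is SAFE; one workable sequence: P5, P1, P6, P7, P8.
Key observation: P5 is the earliest step where a requested resource binds exactly: need (0, 0, 1, 0), pool (0, 0, 1, 0) at its turn.
Step-by-step check:
  pool = (0, 0, 1, 0)
  run P5 (needs (0, 0, 1, 0), free (0, 0, 1, 0)); after release of (3, 1, 1, 2) the pool is (3, 1, 2, 2)
  run P1 (needs (3, 1, 0, 2), free (3, 1, 2, 2)); after release of (1, 1, 0, 0) the pool is (4, 2, 2, 2)
  run P6 (needs (0, 2, 1, 2), free (4, 2, 2, 2)); after release of (2, 3, 2, 0) the pool is (6, 5, 4, 2)
  run P7 (needs (5, 5, 2, 1), free (6, 5, 4, 2)); after release of (2, 2, 0, 1) the pool is (8, 7, 4, 3)
  run P8 (needs (7, 7, 3, 3), free (8, 7, 4, 3)); after release of (2, 1, 1, 0) the pool is (10, 8, 5, 3)


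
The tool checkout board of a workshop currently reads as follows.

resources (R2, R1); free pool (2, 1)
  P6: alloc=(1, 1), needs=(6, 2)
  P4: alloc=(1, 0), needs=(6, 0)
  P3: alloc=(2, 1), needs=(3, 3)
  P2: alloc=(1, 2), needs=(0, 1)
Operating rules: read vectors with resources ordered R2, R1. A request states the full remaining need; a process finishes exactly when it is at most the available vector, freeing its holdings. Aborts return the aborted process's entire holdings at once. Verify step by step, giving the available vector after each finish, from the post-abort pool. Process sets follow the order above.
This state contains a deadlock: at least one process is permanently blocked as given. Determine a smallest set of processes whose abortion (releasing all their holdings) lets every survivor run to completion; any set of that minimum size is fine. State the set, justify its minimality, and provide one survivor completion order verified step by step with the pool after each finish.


The answer: abort P4.
Key observation: before aborting P4, P6 was permanently blocked — no order could ever run it; afterwards it completes at step 3.
Minimality: the empty abort set fails — the state is deadlocked as it stands.
The survivors complete as P2, P3, P6. Verifying each step (starting from the post-abort pool):
  pool = (3, 1)
  P2: need (0, 1) fits (3, 1); releases (1, 2), pool now (4, 3)
  P3: need (3, 3) fits (4, 3); releases (2, 1), pool now (6, 4)
  P6: need (6, 2) fits (6, 4); releases (1, 1), pool now (7, 5)


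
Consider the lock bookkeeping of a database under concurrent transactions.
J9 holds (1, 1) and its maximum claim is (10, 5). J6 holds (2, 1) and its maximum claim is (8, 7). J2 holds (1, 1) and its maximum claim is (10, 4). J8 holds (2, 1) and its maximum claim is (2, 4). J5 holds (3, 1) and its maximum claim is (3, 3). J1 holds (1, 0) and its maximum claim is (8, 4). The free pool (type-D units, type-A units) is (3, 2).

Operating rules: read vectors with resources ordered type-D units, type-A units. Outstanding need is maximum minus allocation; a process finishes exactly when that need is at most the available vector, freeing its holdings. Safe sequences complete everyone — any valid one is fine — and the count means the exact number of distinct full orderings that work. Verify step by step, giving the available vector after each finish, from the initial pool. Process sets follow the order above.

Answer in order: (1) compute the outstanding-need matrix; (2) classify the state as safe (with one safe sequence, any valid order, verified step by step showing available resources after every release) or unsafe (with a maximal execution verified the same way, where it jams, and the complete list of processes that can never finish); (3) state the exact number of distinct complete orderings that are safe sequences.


(1) Outstanding need per process (order type-D units, type-A units):
  J9: (9, 4)
  J6: (6, 6)
  J2: (9, 3)
  J8: (0, 3)
  J5: (0, 2)
  J1: (7, 4)
(2) SAFE, for example via the order J5, J8, J1, J2, J9, J6.
Key observation: J5 is the earliest step where a requested resource binds exactly: need (0, 2), pool (3, 2) at its turn.
Step-by-step check:
  pool = (3, 2)
  run J5 (needs (0, 2), free (3, 2)); after release of (3, 1) the pool is (6, 3)
  run J8 (needs (0, 3), free (6, 3)); after release of (2, 1) the pool is (8, 4)
  run J1 (needs (7, 4), free (8, 4)); after release of (1, 0) the pool is (9, 4)
  run J2 (needs (9, 3), free (9, 4)); after release of (1, 1) the pool is (10, 5)
  run J9 (needs (9, 4), free (10, 5)); after release of (1, 1) the pool is (11, 6)
  run J6 (needs (6, 6), free (11, 6)); after release of (2, 1) the pool is (13, 7)
(3) Exactly 2 of the possible complete orderings are safe sequences.


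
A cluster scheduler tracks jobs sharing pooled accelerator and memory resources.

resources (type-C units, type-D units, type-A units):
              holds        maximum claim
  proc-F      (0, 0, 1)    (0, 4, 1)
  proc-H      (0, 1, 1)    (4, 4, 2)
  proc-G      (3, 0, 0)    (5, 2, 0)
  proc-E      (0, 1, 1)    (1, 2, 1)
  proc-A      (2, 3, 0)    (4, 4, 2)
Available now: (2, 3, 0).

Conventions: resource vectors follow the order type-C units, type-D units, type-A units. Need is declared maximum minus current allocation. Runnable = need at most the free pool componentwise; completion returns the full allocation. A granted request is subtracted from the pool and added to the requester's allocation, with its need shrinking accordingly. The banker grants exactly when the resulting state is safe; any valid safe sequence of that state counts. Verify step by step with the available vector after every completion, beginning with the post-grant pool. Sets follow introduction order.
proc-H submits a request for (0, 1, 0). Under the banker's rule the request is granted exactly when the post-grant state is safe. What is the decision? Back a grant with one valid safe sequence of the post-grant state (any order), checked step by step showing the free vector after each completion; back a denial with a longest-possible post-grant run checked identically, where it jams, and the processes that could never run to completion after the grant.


GRANT. The post-grant state is safe; one safe sequence: proc-G, proc-E, proc-H, proc-A, proc-F.
Key observation: granting shrinks the pool to (2, 2, 0), yet proc-G still fits and the chain goes through.
Verifying the post-grant state step by step:
  pool = (2, 2, 0)
  run proc-G (needs (2, 2, 0), free (2, 2, 0)); after release of (3, 0, 0) the pool is (5, 2, 0)
  run proc-E (needs (1, 1, 0), free (5, 2, 0)); after release of (0, 1, 1) the pool is (5, 3, 1)
  run proc-H (needs (4, 2, 1), free (5, 3, 1)); after release of (0, 2, 1) the pool is (5, 5, 2)
  run proc-A (needs (2, 1, 2), free (5, 5, 2)); after release of (2, 3, 0) the pool is (7, 8, 2)
  run proc-F (needs (0, 4, 0), free (7, 8, 2)); after release of (0, 0, 1) the pool is (7, 8, 3)


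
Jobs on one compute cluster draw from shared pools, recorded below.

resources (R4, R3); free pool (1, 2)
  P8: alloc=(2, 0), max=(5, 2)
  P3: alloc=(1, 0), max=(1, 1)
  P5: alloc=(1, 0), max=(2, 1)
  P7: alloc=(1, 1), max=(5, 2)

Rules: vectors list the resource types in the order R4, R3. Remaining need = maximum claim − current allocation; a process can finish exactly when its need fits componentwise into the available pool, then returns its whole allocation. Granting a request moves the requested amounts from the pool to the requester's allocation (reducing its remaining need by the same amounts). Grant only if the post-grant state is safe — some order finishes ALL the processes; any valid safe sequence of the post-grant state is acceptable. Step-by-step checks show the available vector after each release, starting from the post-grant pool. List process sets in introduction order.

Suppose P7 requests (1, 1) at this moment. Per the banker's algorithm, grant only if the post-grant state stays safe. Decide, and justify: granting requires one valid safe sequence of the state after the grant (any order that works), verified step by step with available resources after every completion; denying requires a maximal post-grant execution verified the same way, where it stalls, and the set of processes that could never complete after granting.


DENY — the pretend-granted state is unsafe.
Key observation: the wall is R4: completing P3, P5 brings the pool only to (2, 1), and all the rest need more.
After a pretend grant, a maximal execution: P3, P5 — then nothing else fits. Verifying each step:
  pool = (0, 1)
  P3 needs (0, 1) <= (0, 1) -> finishes; pool += (1, 0) = (1, 1)
  P5 needs (1, 1) <= (1, 1) -> finishes; pool += (1, 0) = (2, 1)
  blocked: P8 wants (3, 2), pool (2, 1) — not enough R4 and R3
  blocked: P7 wants (3, 0), pool (2, 1) — not enough R4
Had the request been granted, P8 and P7 could never finish.


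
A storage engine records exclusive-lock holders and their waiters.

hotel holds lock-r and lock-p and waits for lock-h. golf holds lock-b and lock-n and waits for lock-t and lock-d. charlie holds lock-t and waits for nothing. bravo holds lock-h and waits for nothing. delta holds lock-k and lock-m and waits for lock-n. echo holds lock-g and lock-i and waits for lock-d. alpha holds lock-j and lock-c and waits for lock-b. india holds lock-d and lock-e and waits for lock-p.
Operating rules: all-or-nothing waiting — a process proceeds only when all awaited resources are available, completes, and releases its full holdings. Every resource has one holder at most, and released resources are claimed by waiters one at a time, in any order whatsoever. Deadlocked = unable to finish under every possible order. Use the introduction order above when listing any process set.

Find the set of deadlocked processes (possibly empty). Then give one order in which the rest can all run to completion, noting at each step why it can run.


Nothing here is deadlocked.
Key observation: every chain of waits terminates; starting from the processes that wait on nothing, all the rest unlock in turn.
The rest can finish in the order charlie, bravo, hotel, india, echo, golf, delta, alpha.
Check, step by step:
  run charlie (it waits on nothing); releases lock-t
  run bravo (it waits on nothing); releases lock-h
  hotel: everything it awaited (lock-h) is free; runs, freeing lock-r and lock-p
  india: everything it awaited (lock-p) is free; runs, freeing lock-d and lock-e
  echo: everything it awaited (lock-d) is free; runs, freeing lock-g and lock-i
  golf: everything it awaited (lock-t and lock-d) is free; runs, freeing lock-b and lock-n
  delta: everything it awaited (lock-n) is free; runs, freeing lock-k and lock-m
  alpha: everything it awaited (lock-b) is free; runs, freeing lock-j and lock-c


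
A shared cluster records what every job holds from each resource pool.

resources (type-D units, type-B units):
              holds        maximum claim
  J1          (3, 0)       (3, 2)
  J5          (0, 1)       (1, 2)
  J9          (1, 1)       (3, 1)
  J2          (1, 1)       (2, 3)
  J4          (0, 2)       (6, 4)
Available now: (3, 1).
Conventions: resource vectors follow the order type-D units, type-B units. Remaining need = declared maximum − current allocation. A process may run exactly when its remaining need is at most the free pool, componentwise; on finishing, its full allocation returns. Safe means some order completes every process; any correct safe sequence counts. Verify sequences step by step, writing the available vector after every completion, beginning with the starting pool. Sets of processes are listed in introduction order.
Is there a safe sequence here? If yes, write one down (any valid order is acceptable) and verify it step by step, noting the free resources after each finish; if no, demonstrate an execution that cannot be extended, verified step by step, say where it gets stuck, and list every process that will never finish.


SAFE — a valid safe sequence is J5, J1, J4, J9, J2.
Key observation: J5 is the earliest step where a requested resource binds exactly: need (1, 1), pool (3, 1) at its turn.
Verifying each step:
  pool = (3, 1)
  J5: need (1, 1) fits (3, 1); releases (0, 1), pool now (3, 2)
  J1: need (0, 2) fits (3, 2); releases (3, 0), pool now (6, 2)
  J4: need (6, 2) fits (6, 2); releases (0, 2), pool now (6, 4)
  J9: need (2, 0) fits (6, 4); releases (1, 1), pool now (7, 5)
  J2: need (1, 2) fits (7, 5); releases (1, 1), pool now (8, 6)


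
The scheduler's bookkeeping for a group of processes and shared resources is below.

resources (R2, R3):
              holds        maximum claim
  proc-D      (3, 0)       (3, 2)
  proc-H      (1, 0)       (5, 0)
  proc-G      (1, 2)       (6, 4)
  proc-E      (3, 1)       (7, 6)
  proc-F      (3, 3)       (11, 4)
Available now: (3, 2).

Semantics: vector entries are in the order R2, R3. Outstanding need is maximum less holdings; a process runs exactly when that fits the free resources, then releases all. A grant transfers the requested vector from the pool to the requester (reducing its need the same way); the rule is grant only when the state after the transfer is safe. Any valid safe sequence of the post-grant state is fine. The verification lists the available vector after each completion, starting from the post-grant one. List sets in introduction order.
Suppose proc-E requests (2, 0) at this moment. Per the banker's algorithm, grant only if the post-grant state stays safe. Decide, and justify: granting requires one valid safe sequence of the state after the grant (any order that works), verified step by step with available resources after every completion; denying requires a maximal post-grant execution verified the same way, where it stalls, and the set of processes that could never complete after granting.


DENY — the pretend-granted state is unsafe.
Key observation: after proc-D, proc-H, proc-G the pool peaks at (6, 4), and each blocked process is short somewhere: proc-E on R3; proc-F on R2.
On the post-grant state, proc-D, proc-H, proc-G is a maximal run — nothing extends it. Check, step by step:
  pool = (1, 2)
  proc-D needs (0, 2) <= (1, 2) -> finishes; pool += (3, 0) = (4, 2)
  proc-H needs (4, 0) <= (4, 2) -> finishes; pool += (1, 0) = (5, 2)
  proc-G needs (5, 2) <= (5, 2) -> finishes; pool += (1, 2) = (6, 4)
  proc-E cannot run: need (2, 5) vs free (6, 4) (insufficient R3)
  proc-F cannot run: need (8, 1) vs free (6, 4) (insufficient R2)
Post-grant, the permanently blocked set is proc-E and proc-F.


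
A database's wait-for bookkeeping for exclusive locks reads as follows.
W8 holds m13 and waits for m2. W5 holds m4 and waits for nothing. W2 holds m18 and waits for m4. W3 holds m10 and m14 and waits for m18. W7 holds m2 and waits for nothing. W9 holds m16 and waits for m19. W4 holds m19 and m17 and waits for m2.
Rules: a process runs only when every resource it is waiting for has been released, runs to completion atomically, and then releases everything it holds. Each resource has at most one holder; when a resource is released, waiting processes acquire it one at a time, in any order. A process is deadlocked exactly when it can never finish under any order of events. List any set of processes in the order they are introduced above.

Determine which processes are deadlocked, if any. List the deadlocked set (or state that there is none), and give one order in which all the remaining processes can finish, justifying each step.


No process is deadlocked.
Key observation: the waits form no ring: some process can always run, and its releases unblock the others one by one.
One completion order for the rest: W5, W7, W4, W2, W8, W9, W3.
Check, step by step:
  run W5 (it waits on nothing); releases m4
  run W7 (it waits on nothing); releases m2
  W4: everything it awaited (m2) is free; runs, freeing m19 and m17
  W2: everything it awaited (m4) is free; runs, freeing m18
  W8: everything it awaited (m2) is free; runs, freeing m13
  W9: everything it awaited (m19) is free; runs, freeing m16
  W3: everything it awaited (m18) is free; runs, freeing m10 and m14


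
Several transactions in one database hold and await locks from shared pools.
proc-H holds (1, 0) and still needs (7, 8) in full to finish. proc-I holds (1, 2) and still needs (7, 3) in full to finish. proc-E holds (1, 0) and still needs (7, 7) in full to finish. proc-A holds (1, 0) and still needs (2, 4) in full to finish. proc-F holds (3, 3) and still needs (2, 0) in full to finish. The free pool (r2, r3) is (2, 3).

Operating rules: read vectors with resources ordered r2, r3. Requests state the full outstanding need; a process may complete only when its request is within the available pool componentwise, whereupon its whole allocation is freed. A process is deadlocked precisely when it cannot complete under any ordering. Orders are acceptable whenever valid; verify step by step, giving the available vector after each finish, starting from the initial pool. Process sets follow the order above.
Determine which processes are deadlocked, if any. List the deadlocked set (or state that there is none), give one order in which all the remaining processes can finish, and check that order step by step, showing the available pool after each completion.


The deadlocked set is proc-H, proc-I and proc-E.
Key observation: after proc-F, proc-A complete, (6, 6) is the best the pool ever gets, yet each leftover process wants more r2.
A valid finishing order for the others: proc-F, proc-A. Check, step by step:
  pool = (2, 3)
  run proc-F (needs (2, 0), free (2, 3)); after release of (3, 3) the pool is (5, 6)
  run proc-A (needs (2, 4), free (5, 6)); after release of (1, 0) the pool is (6, 6)
None of the blocked processes ever fits:
  proc-H cannot run: need (7, 8) vs free (6, 6) (insufficient r2 and r3)
  proc-I cannot run: need (7, 3) vs free (6, 6) (insufficient r2)
  proc-E cannot run: need (7, 7) vs free (6, 6) (insufficient r2 and r3)


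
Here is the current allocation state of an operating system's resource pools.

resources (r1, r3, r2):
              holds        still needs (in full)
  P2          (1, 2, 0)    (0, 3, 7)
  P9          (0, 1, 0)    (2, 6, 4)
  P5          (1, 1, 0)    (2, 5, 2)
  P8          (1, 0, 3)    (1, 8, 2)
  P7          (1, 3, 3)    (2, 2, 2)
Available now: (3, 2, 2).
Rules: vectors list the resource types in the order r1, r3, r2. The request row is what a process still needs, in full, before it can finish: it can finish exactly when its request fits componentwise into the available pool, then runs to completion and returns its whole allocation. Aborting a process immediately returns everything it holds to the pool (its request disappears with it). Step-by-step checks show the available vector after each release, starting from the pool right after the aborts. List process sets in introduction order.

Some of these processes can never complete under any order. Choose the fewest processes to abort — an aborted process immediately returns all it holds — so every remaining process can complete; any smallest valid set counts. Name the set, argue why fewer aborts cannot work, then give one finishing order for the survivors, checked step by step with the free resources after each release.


The answer: abort P2.
Key observation: before aborting P2, P8 was permanently blocked — no order could ever run it; afterwards it completes at step 4.
Why nothing smaller works: aborting no one leaves the state deadlocked as given.
One survivor order: P7, P5, P9, P8. Walking it through (post-abort pool first):
  pool = (4, 4, 2)
  P7: need (2, 2, 2) fits (4, 4, 2); releases (1, 3, 3), pool now (5, 7, 5)
  P5: need (2, 5, 2) fits (5, 7, 5); releases (1, 1, 0), pool now (6, 8, 5)
  P9: need (2, 6, 4) fits (6, 8, 5); releases (0, 1, 0), pool now (6, 9, 5)
  P8: need (1, 8, 2) fits (6, 9, 5); releases (1, 0, 3), pool now (7, 9, 8)


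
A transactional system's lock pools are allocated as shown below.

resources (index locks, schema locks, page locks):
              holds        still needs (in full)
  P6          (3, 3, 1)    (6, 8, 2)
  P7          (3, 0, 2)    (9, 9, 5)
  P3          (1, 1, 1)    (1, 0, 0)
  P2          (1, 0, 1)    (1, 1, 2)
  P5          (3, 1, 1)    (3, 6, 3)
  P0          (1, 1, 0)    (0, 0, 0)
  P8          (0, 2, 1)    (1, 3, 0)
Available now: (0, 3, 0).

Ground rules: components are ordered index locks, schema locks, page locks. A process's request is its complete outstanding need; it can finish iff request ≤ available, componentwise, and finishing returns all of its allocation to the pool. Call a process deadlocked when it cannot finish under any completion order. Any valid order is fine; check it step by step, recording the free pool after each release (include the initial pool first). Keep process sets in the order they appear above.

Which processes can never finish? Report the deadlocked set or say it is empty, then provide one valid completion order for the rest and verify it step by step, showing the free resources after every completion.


Nothing here is deadlocked.
Key observation: there is always a runnable process — P0 first — so the state unwinds completely.
A valid finishing order for the others: P0, P3, P8, P2, P5, P6, P7. Check, step by step:
  pool = (0, 3, 0)
  run P0 (needs (0, 0, 0), free (0, 3, 0)); after release of (1, 1, 0) the pool is (1, 4, 0)
  run P3 (needs (1, 0, 0), free (1, 4, 0)); after release of (1, 1, 1) the pool is (2, 5, 1)
  run P8 (needs (1, 3, 0), free (2, 5, 1)); after release of (0, 2, 1) the pool is (2, 7, 2)
  run P2 (needs (1, 1, 2), free (2, 7, 2)); after release of (1, 0, 1) the pool is (3, 7, 3)
  run P5 (needs (3, 6, 3), free (3, 7, 3)); after release of (3, 1, 1) the pool is (6, 8, 4)
  run P6 (needs (6, 8, 2), free (6, 8, 4)); after release of (3, 3, 1) the pool is (9, 11, 5)
  run P7 (needs (9, 9, 5), free (9, 11, 5)); after release of (3, 0, 2) the pool is (12, 11, 7)


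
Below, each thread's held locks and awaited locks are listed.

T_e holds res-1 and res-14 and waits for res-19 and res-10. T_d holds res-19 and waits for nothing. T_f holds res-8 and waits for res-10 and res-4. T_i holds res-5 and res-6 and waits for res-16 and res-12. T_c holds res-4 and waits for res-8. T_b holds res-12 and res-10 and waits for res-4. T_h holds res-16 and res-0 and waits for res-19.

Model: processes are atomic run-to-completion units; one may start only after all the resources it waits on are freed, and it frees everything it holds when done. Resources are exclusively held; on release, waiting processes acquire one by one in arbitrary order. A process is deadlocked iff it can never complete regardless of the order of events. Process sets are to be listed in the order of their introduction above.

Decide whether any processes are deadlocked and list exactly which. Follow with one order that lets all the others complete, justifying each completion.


Deadlocked: T_e, T_f, T_i, T_c and T_b.
Key observation: the wait chain closes on itself along T_c -> T_f -> T_c; T_b is caught in further circular waits and T_e and T_i wait into the deadlock from upstream.
A valid finishing order for the others: T_d, T_h.
Check, step by step:
  T_d waits on nothing -> runs at once and releases res-19
  T_h waits on res-19 — all released -> runs and releases res-16 and res-0


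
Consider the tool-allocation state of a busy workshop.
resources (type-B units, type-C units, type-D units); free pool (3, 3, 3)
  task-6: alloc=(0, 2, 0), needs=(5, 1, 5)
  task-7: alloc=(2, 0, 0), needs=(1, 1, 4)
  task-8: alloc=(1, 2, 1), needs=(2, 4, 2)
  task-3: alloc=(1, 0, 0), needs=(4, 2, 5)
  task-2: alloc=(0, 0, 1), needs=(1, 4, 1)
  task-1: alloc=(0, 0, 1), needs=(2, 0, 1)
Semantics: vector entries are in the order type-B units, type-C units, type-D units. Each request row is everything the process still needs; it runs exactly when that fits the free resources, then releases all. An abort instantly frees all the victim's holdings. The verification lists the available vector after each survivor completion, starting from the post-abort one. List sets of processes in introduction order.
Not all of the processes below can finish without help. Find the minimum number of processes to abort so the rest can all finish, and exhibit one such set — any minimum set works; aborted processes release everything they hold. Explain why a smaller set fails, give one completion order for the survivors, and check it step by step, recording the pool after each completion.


The answer: abort task-2.
Key observation: task-3 could never have finished before the abort; with (0, 0, 1) returned by task-2, it fits at step 3.
Minimality: the empty abort set fails — the state is deadlocked as it stands.
One survivor order: task-1, task-7, task-3, task-6, task-8. Check, step by step (post-abort pool first):
  pool = (3, 3, 4)
  task-1: need (2, 0, 1) fits (3, 3, 4); releases (0, 0, 1), pool now (3, 3, 5)
  task-7: need (1, 1, 4) fits (3, 3, 5); releases (2, 0, 0), pool now (5, 3, 5)
  task-3: need (4, 2, 5) fits (5, 3, 5); releases (1, 0, 0), pool now (6, 3, 5)
  task-6: need (5, 1, 5) fits (6, 3, 5); releases (0, 2, 0), pool now (6, 5, 5)
  task-8: need (2, 4, 2) fits (6, 5, 5); releases (1, 2, 1), pool now (7, 7, 6)


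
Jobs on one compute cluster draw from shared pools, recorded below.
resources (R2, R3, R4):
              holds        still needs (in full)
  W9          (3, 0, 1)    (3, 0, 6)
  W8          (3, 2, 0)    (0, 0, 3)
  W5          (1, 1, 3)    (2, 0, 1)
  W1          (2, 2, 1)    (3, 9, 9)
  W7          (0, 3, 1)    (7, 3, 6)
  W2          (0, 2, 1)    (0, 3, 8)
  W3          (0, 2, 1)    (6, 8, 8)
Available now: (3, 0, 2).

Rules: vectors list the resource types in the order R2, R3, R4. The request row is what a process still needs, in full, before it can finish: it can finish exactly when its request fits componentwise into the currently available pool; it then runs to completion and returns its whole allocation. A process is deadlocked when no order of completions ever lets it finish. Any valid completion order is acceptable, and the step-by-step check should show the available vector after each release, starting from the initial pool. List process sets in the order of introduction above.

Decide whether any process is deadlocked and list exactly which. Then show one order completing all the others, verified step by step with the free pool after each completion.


Deadlocked set: W9, W1, W7, W2 and W3.
Key observation: the wall is R4: completing W5, W8 brings the pool only to (7, 3, 5), and all the rest need more.
One completion order for the rest: W5, W8. Walking it through:
  pool = (3, 0, 2)
  W5: need (2, 0, 1) fits (3, 0, 2); releases (1, 1, 3), pool now (4, 1, 5)
  W8: need (0, 0, 3) fits (4, 1, 5); releases (3, 2, 0), pool now (7, 3, 5)
The blocked processes can never fit:
  W9 cannot run: need (3, 0, 6) vs free (7, 3, 5) (insufficient R4)
  W1 cannot run: need (3, 9, 9) vs free (7, 3, 5) (insufficient R3 and R4)
  W7 cannot run: need (7, 3, 6) vs free (7, 3, 5) (insufficient R4)
  W2 cannot run: need (0, 3, 8) vs free (7, 3, 5) (insufficient R4)
  W3 cannot run: need (6, 8, 8) vs free (7, 3, 5) (insufficient R3 and R4)


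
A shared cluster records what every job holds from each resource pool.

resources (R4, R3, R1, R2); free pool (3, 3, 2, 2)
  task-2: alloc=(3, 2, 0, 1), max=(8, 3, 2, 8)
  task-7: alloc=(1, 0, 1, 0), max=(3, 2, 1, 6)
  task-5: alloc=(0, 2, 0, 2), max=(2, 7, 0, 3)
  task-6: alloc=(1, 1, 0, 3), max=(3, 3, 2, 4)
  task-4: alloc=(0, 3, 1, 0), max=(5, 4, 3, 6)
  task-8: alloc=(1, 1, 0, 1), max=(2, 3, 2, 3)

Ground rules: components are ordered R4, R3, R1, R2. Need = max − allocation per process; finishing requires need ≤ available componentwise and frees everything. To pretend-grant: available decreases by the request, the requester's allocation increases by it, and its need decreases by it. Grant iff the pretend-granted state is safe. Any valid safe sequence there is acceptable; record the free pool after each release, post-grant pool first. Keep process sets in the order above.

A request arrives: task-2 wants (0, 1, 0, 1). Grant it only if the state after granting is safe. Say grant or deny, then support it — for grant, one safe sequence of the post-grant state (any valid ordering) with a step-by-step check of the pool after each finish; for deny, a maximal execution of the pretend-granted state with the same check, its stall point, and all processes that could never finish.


DENY. Granting would leave the state unsafe.
Key observation: after task-6, task-8 the pool peaks at (5, 4, 2, 5), and each blocked process is short somewhere: task-2 on R2; task-7 on R2; task-5 on R3; task-4 on R2.
After a pretend grant, a maximal execution: task-6, task-8 — then nothing else fits. Check, step by step:
  pool = (3, 2, 2, 1)
  task-6: need (2, 2, 2, 1) fits (3, 2, 2, 1); releases (1, 1, 0, 3), pool now (4, 3, 2, 4)
  task-8: need (1, 2, 2, 2) fits (4, 3, 2, 4); releases (1, 1, 0, 1), pool now (5, 4, 2, 5)
  task-2 still needs (5, 0, 2, 6) but only (5, 4, 2, 5) is free — short on R2
  task-7 still needs (2, 2, 0, 6) but only (5, 4, 2, 5) is free — short on R2
  task-5 still needs (2, 5, 0, 1) but only (5, 4, 2, 5) is free — short on R3
  task-4 still needs (5, 1, 2, 6) but only (5, 4, 2, 5) is free — short on R2
Had the request been granted, task-2, task-7, task-5 and task-4 could never finish.


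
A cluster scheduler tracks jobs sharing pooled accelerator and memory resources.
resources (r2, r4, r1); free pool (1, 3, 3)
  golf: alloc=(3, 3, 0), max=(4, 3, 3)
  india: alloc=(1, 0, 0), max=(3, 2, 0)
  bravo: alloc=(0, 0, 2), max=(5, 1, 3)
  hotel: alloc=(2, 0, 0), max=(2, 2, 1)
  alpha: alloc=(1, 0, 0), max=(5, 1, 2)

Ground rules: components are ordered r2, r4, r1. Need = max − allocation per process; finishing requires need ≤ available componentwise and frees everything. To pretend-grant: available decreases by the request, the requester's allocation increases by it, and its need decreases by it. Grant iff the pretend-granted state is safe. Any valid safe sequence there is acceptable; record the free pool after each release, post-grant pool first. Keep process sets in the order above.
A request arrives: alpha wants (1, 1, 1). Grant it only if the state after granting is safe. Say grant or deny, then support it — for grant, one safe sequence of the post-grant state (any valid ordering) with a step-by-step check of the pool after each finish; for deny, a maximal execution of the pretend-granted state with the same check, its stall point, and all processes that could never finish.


GRANT. The post-grant state is safe; one safe sequence: hotel, india, alpha, bravo, golf.
Key observation: the grant leaves (0, 2, 2) free — enough for hotel, whose release restarts the cascade.
Verifying the post-grant state step by step:
  pool = (0, 2, 2)
  hotel: need (0, 2, 1) fits (0, 2, 2); releases (2, 0, 0), pool now (2, 2, 2)
  india: need (2, 2, 0) fits (2, 2, 2); releases (1, 0, 0), pool now (3, 2, 2)
  alpha: need (3, 0, 1) fits (3, 2, 2); releases (2, 1, 1), pool now (5, 3, 3)
  bravo: need (5, 1, 1) fits (5, 3, 3); releases (0, 0, 2), pool now (5, 3, 5)
  golf: need (1, 0, 3) fits (5, 3, 5); releases (3, 3, 0), pool now (8, 6, 5)


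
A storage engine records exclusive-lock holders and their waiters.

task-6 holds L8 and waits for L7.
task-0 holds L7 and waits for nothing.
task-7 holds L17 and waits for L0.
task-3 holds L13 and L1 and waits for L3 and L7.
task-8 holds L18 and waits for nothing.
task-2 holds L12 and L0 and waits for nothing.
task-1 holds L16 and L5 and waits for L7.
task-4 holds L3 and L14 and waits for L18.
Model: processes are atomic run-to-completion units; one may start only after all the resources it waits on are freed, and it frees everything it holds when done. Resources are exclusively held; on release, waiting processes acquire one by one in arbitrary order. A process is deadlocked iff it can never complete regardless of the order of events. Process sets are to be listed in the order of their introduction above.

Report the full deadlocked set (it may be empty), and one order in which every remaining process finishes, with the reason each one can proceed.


Nothing here is deadlocked.
Key observation: although several processes wait, no cycle exists — each chain bottoms out at a free runner.
The rest can finish in the order task-8, task-2, task-0, task-1, task-6, task-4, task-3, task-7.
Verifying each step:
  task-8: no waits; runs immediately, freeing L18
  task-2: no waits; runs immediately, freeing L12 and L0
  task-0: no waits; runs immediately, freeing L7
  task-1: everything it awaited (L7) is free; runs, freeing L16 and L5
  task-6: everything it awaited (L7) is free; runs, freeing L8
  task-4: everything it awaited (L18) is free; runs, freeing L3 and L14
  task-3: everything it awaited (L3 and L7) is free; runs, freeing L13 and L1
  task-7: everything it awaited (L0) is free; runs, freeing L17


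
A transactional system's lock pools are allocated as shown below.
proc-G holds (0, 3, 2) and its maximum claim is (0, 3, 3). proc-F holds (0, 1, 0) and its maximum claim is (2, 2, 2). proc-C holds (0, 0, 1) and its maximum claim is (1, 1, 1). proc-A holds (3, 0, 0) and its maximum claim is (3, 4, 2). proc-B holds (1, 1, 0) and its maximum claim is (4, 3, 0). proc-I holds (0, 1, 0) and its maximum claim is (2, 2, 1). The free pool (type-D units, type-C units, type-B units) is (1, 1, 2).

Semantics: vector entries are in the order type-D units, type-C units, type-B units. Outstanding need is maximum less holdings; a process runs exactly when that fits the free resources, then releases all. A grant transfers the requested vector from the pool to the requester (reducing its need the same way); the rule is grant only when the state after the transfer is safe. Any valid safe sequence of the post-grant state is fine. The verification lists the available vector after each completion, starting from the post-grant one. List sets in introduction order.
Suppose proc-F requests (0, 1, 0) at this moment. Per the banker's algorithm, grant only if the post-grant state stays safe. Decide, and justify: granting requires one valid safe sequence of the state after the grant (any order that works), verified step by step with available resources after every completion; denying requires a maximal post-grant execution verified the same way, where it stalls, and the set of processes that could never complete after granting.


DENY. Granting would leave the state unsafe.
Key observation: after proc-G, proc-C the pool peaks at (1, 3, 5), and each blocked process is short somewhere: proc-F on type-D units; proc-A on type-C units; proc-B on type-D units; proc-I on type-D units.
After a pretend grant, a maximal execution: proc-G, proc-C — then nothing else fits. Walking it through:
  pool = (1, 0, 2)
  proc-G: need (0, 0, 1) fits (1, 0, 2); releases (0, 3, 2), pool now (1, 3, 4)
  proc-C: need (1, 1, 0) fits (1, 3, 4); releases (0, 0, 1), pool now (1, 3, 5)
  blocked: proc-F wants (2, 0, 2), pool (1, 3, 5) — not enough type-D units
  blocked: proc-A wants (0, 4, 2), pool (1, 3, 5) — not enough type-C units
  blocked: proc-B wants (3, 2, 0), pool (1, 3, 5) — not enough type-D units
  blocked: proc-I wants (2, 1, 1), pool (1, 3, 5) — not enough type-D units
Post-grant, the permanently blocked set is proc-F, proc-A, proc-B and proc-I.


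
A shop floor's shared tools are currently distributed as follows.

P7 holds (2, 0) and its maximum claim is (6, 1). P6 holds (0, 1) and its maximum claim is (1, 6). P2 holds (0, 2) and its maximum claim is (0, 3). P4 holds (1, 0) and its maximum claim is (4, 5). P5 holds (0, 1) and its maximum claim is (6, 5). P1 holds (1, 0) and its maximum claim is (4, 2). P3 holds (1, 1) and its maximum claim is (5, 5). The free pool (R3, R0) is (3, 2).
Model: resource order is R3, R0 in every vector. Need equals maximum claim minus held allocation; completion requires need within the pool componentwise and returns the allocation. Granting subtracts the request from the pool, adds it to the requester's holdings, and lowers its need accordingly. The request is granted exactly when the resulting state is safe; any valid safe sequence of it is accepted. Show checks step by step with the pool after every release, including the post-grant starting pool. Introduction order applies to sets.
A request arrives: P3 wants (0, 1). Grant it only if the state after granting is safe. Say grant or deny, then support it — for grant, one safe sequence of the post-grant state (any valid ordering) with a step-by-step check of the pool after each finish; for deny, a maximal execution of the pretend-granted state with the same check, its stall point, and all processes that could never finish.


GRANT: granting preserves safety; a valid post-grant sequence is P2, P1, P7, P3, P5, P6, P4.
Key observation: (3, 1) free after granting still covers P2 first, and each release covers the next.
Verifying the post-grant state step by step:
  pool = (3, 1)
  P2 needs (0, 1) <= (3, 1) -> finishes; pool += (0, 2) = (3, 3)
  P1 needs (3, 2) <= (3, 3) -> finishes; pool += (1, 0) = (4, 3)
  P7 needs (4, 1) <= (4, 3) -> finishes; pool += (2, 0) = (6, 3)
  P3 needs (4, 3) <= (6, 3) -> finishes; pool += (1, 2) = (7, 5)
  P5 needs (6, 4) <= (7, 5) -> finishes; pool += (0, 1) = (7, 6)
  P6 needs (1, 5) <= (7, 6) -> finishes; pool += (0, 1) = (7, 7)
  P4 needs (3, 5) <= (7, 7) -> finishes; pool += (1, 0) = (8, 7)


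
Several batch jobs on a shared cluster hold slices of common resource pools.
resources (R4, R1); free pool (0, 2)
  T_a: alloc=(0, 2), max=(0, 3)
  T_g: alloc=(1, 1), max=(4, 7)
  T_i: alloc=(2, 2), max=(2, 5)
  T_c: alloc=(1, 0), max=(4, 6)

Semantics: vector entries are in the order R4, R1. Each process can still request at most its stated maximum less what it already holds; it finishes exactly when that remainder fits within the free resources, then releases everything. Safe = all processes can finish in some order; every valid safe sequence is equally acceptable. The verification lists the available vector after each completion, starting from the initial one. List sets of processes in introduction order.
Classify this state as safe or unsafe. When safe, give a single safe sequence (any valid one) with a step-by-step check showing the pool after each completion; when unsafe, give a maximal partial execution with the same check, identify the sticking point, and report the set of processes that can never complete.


UNSAFE.
Key observation: T_a, T_i can finish, but then (2, 6) is all there is, and the blocked group's R4 demands exceed it.
The run T_a, T_i cannot be extended any further. Verifying each step:
  pool = (0, 2)
  T_a: need (0, 1) fits (0, 2); releases (0, 2), pool now (0, 4)
  T_i: need (0, 3) fits (0, 4); releases (2, 2), pool now (2, 6)
  T_g still needs (3, 6) but only (2, 6) is free — short on R4
  T_c still needs (3, 6) but only (2, 6) is free — short on R4
Permanently blocked: T_g and T_c.


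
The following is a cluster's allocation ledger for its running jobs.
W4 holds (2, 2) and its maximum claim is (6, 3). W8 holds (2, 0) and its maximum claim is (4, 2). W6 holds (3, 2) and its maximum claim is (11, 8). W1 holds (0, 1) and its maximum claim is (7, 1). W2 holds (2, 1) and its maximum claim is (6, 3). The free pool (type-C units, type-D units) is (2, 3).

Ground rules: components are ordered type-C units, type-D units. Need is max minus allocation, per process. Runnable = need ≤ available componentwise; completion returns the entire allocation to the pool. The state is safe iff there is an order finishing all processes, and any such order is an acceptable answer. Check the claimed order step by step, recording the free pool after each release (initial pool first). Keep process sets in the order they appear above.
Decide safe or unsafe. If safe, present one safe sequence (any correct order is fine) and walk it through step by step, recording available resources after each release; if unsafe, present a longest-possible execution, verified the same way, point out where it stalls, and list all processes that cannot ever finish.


The state is SAFE; one workable sequence: W8, W4, W2, W6, W1.
Key observation: at W8 the run first touches a limit — (2, 2) against (2, 3), exact on a resource it actually requests.
Check, step by step:
  pool = (2, 3)
  W8: need (2, 2) fits (2, 3); releases (2, 0), pool now (4, 3)
  W4: need (4, 1) fits (4, 3); releases (2, 2), pool now (6, 5)
  W2: need (4, 2) fits (6, 5); releases (2, 1), pool now (8, 6)
  W6: need (8, 6) fits (8, 6); releases (3, 2), pool now (11, 8)
  W1: need (7, 0) fits (11, 8); releases (0, 1), pool now (11, 9)
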